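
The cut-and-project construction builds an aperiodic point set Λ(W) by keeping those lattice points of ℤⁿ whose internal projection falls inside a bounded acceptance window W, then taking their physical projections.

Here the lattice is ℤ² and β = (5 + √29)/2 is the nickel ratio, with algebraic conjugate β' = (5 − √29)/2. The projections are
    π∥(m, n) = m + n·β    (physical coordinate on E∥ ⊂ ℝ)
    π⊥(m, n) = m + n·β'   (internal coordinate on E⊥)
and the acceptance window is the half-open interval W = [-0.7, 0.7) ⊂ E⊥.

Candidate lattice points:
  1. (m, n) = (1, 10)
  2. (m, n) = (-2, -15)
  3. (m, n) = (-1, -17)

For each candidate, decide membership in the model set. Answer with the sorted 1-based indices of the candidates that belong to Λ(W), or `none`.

β' = (5−√29)/2 ≈ -0.1926.
[1] lift (1,10): star map gives -0.9258; window check -0.7 ≤ -0.9258 < 0.7 is false → out
[2] lift (-2,-15): star map gives 0.8887; window check -0.7 ≤ 0.8887 < 0.7 is false → out
[3] lift (-1,-17): star map gives 2.2739; window check -0.7 ≤ 2.2739 < 0.7 is false → out

none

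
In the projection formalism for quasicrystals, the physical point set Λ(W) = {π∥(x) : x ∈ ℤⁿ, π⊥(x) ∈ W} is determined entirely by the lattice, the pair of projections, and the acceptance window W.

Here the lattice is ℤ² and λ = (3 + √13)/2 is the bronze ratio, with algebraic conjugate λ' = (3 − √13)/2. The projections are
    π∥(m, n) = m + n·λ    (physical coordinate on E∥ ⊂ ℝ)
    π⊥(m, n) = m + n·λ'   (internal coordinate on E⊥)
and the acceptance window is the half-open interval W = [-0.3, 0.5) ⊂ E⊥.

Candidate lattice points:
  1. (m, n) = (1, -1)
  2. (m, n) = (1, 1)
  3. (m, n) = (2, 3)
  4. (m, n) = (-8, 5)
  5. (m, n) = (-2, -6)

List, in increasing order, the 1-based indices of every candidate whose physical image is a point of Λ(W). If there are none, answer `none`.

5

Numerically λ ≈ 3.30278 and λ' = −1/λ ≈ -0.30278.
#1 (1,-1): internal coord 1 + (-1)·λ' = +1.30278; +1.30278 ∉ [-0.3, 0.5) → out
#2 (1,1): internal coord 1 + (1)·λ' = +0.69722; +0.69722 ∉ [-0.3, 0.5) → out
#3 (2,3): internal coord 2 + (3)·λ' = +1.09167; +1.09167 ∉ [-0.3, 0.5) → out
#4 (-8,5): internal coord -8 + (5)·λ' = -9.51388; -9.51388 ∉ [-0.3, 0.5) → out
#5 (-2,-6): internal coord -2 + (-6)·λ' = -0.18335; -0.18335 ∈ [-0.3, 0.5) → IN Λ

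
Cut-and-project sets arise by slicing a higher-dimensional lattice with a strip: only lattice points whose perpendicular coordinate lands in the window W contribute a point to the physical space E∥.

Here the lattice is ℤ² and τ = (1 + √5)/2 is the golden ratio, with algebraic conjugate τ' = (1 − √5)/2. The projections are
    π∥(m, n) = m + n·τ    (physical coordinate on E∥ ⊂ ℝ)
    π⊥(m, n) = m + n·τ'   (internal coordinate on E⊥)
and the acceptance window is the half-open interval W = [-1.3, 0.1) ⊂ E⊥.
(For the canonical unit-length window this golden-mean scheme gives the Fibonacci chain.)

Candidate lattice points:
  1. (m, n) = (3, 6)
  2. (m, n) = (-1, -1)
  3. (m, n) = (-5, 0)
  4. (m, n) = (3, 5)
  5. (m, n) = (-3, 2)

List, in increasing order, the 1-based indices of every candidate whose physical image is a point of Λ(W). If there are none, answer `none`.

Compute τ' = (1−√5)/2 = -0.61803, so π⊥(m,n) = m -0.61803·n.
[1] lift (3,6): star map gives -0.70820; window check -1.3 ≤ -0.70820 < 0.1 is true → IN Λ
[2] lift (-1,-1): star map gives -0.38197; window check -1.3 ≤ -0.38197 < 0.1 is true → IN Λ
[3] lift (-5,0): star map gives -5.00000; window check -1.3 ≤ -5.00000 < 0.1 is false → out
[4] lift (3,5): star map gives -0.09017; window check -1.3 ≤ -0.09017 < 0.1 is true → IN Λ
[5] lift (-3,2): star map gives -4.23607; window check -1.3 ≤ -4.23607 < 0.1 is false → out

1, 2, 4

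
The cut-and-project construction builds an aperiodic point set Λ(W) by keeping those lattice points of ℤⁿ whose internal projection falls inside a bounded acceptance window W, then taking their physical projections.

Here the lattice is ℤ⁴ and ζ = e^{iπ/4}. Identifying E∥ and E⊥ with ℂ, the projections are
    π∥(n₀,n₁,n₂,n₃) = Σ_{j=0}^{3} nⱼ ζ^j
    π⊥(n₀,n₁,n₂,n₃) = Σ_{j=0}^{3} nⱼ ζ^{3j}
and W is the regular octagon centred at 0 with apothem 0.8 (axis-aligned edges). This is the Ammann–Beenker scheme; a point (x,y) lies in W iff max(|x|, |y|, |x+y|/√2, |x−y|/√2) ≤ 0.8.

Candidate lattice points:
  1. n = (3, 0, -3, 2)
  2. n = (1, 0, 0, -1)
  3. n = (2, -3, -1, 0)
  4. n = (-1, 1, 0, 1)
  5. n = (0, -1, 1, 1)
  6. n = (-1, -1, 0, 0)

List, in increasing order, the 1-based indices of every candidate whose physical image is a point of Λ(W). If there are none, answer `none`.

Internal map: ζ^{3j} for j=0..3 gives (1,0), (−√2/2,√2/2), (0,−1), (√2/2,√2/2).
candidate 1: n = (3, 0, -3, 2) → π⊥ ≈ (+4.41421, +4.41421); max(|x|,|y|,|x±y|/√2) = 6.24264 > 0.8 ⇒ ∉ W
candidate 2: n = (1, 0, 0, -1) → π⊥ ≈ (+0.29289, -0.70711); max(|x|,|y|,|x±y|/√2) = 0.70711 ≤ 0.8 ⇒ ∈ W
candidate 3: n = (2, -3, -1, 0) → π⊥ ≈ (+4.12132, -1.12132); max(|x|,|y|,|x±y|/√2) = 4.12132 > 0.8 ⇒ ∉ W
candidate 4: n = (-1, 1, 0, 1) → π⊥ ≈ (-1.00000, +1.41421); max(|x|,|y|,|x±y|/√2) = 1.70711 > 0.8 ⇒ ∉ W
candidate 5: n = (0, -1, 1, 1) → π⊥ ≈ (+1.41421, -1.00000); max(|x|,|y|,|x±y|/√2) = 1.70711 > 0.8 ⇒ ∉ W
candidate 6: n = (-1, -1, 0, 0) → π⊥ ≈ (-0.29289, -0.70711); max(|x|,|y|,|x±y|/√2) = 0.70711 ≤ 0.8 ⇒ ∈ W

2, 6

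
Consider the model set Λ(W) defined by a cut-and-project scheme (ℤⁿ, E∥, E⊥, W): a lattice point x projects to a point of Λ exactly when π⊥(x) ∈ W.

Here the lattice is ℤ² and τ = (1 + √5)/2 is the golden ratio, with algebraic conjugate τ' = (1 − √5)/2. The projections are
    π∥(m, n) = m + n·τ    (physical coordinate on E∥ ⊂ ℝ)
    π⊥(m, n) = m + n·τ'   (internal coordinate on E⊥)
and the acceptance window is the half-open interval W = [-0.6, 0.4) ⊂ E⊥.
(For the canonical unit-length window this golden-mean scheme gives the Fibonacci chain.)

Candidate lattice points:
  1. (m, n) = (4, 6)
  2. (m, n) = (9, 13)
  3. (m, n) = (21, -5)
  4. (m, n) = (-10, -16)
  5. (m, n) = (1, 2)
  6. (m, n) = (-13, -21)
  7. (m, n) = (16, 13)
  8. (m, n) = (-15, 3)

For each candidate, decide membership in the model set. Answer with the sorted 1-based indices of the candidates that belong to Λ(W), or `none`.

1, 4, 5, 6

Compute τ' = (1−√5)/2 = -0.61803, so π⊥(m,n) = m -0.61803·n.
candidate 1: (m,n)=(4,6) → π∥ = 4+6·τ ≈ 13.70820, π⊥ = 4+6·τ' ≈ 0.29180 ∈ [-0.6, 0.4) ⇒ IN Λ
candidate 2: (m,n)=(9,13) → π∥ = 9+13·τ ≈ 30.03444, π⊥ = 9+13·τ' ≈ 0.96556 ∉ [-0.6, 0.4) ⇒ out
candidate 3: (m,n)=(21,-5) → π∥ = 21-5·τ ≈ 12.90983, π⊥ = 21-5·τ' ≈ 24.09017 ∉ [-0.6, 0.4) ⇒ out
candidate 4: (m,n)=(-10,-16) → π∥ = -10-16·τ ≈ -35.88854, π⊥ = -10-16·τ' ≈ -0.11146 ∈ [-0.6, 0.4) ⇒ IN Λ
candidate 5: (m,n)=(1,2) → π∥ = 1+2·τ ≈ 4.23607, π⊥ = 1+2·τ' ≈ -0.23607 ∈ [-0.6, 0.4) ⇒ IN Λ
candidate 6: (m,n)=(-13,-21) → π∥ = -13-21·τ ≈ -46.97871, π⊥ = -13-21·τ' ≈ -0.02129 ∈ [-0.6, 0.4) ⇒ IN Λ
candidate 7: (m,n)=(16,13) → π∥ = 16+13·τ ≈ 37.03444, π⊥ = 16+13·τ' ≈ 7.96556 ∉ [-0.6, 0.4) ⇒ out
candidate 8: (m,n)=(-15,3) → π∥ = -15+3·τ ≈ -10.14590, π⊥ = -15+3·τ' ≈ -16.85410 ∉ [-0.6, 0.4) ⇒ out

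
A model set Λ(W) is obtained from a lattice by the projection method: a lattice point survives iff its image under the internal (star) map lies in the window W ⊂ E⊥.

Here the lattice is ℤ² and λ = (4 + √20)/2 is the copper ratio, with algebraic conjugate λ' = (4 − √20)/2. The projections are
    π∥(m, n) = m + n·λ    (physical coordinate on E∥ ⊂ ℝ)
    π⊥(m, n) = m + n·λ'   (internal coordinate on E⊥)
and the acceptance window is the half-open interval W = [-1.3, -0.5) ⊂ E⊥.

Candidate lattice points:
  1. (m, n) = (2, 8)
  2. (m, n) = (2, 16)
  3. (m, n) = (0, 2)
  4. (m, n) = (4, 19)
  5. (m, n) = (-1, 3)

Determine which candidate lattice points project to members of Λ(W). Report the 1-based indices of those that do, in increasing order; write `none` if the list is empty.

none

λ' = (4−√20)/2 ≈ -0.2361.
candidate 1: (m,n)=(2,8) → π∥ = 2+8·λ ≈ 35.8885, π⊥ = 2+8·λ' ≈ 0.1115 ∉ [-1.3, -0.5) ⇒ out
candidate 2: (m,n)=(2,16) → π∥ = 2+16·λ ≈ 69.7771, π⊥ = 2+16·λ' ≈ -1.7771 ∉ [-1.3, -0.5) ⇒ out
candidate 3: (m,n)=(0,2) → π∥ = 0+2·λ ≈ 8.4721, π⊥ = 0+2·λ' ≈ -0.4721 ∉ [-1.3, -0.5) ⇒ out
candidate 4: (m,n)=(4,19) → π∥ = 4+19·λ ≈ 84.4853, π⊥ = 4+19·λ' ≈ -0.4853 ∉ [-1.3, -0.5) ⇒ out
candidate 5: (m,n)=(-1,3) → π∥ = -1+3·λ ≈ 11.7082, π⊥ = -1+3·λ' ≈ -1.7082 ∉ [-1.3, -0.5) ⇒ out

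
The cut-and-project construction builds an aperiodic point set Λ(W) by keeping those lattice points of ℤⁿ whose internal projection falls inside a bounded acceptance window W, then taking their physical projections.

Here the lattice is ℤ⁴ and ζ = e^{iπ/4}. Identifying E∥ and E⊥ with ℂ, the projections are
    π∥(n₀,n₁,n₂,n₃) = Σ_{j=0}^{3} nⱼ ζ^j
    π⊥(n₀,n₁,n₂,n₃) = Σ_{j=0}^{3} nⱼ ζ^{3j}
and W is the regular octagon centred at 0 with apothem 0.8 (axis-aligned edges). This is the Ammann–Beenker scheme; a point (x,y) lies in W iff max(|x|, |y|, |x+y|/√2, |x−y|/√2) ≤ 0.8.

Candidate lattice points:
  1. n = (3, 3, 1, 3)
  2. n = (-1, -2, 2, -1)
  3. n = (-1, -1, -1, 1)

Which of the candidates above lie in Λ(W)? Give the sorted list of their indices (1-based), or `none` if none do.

none

π⊥(n) = n₀ + n₁ζ³ + n₂ζ⁶ + n₃ζ⁹ where ζ = e^{iπ/4}.
candidate 1: n = (3, 3, 1, 3) → π⊥ ≈ (+3.00000, +3.24264); max(|x|,|y|,|x±y|/√2) = 4.41421 > 0.8 ⇒ ∉ W
candidate 2: n = (-1, -2, 2, -1) → π⊥ ≈ (-0.29289, -4.12132); max(|x|,|y|,|x±y|/√2) = 4.12132 > 0.8 ⇒ ∉ W
candidate 3: n = (-1, -1, -1, 1) → π⊥ ≈ (+0.41421, +1.00000); max(|x|,|y|,|x±y|/√2) = 1.00000 > 0.8 ⇒ ∉ W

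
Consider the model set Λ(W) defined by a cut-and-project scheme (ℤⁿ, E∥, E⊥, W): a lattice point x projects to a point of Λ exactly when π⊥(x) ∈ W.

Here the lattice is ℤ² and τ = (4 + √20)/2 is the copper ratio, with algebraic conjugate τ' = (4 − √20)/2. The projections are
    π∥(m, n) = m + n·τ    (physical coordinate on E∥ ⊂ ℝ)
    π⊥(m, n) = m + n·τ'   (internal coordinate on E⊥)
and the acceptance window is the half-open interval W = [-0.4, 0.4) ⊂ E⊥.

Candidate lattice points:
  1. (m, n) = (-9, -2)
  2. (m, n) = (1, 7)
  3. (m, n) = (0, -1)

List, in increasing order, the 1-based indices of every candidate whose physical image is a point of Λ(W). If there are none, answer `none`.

Numerically τ ≈ 4.23607 and τ' = −1/τ ≈ -0.23607.
#1 (-9,-2): internal coord -9 + (-2)·τ' = -8.52786; -8.52786 ∉ [-0.4, 0.4) → out
#2 (1,7): internal coord 1 + (7)·τ' = -0.65248; -0.65248 ∉ [-0.4, 0.4) → out
#3 (0,-1): internal coord 0 + (-1)·τ' = +0.23607; +0.23607 ∈ [-0.4, 0.4) → IN Λ

3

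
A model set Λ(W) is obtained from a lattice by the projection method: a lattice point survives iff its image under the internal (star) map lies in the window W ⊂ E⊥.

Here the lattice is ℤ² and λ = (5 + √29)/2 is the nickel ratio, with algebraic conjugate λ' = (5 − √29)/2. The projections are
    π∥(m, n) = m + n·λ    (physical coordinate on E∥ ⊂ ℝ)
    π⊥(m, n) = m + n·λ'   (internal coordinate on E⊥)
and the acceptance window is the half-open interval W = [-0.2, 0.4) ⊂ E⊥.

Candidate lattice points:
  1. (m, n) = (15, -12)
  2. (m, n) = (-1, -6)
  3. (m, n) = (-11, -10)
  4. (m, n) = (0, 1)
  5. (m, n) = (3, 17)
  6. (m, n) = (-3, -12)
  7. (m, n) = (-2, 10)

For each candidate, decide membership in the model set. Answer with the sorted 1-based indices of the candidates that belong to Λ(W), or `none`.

Numerically λ ≈ 5.1926 and λ' = −1/λ ≈ -0.1926.
candidate 1: (m,n)=(15,-12) → π∥ = 15-12·λ ≈ -47.3110, π⊥ = 15-12·λ' ≈ 17.3110 ∉ [-0.2, 0.4) ⇒ out
candidate 2: (m,n)=(-1,-6) → π∥ = -1-6·λ ≈ -32.1555, π⊥ = -1-6·λ' ≈ 0.1555 ∈ [-0.2, 0.4) ⇒ IN Λ
candidate 3: (m,n)=(-11,-10) → π∥ = -11-10·λ ≈ -62.9258, π⊥ = -11-10·λ' ≈ -9.0742 ∉ [-0.2, 0.4) ⇒ out
candidate 4: (m,n)=(0,1) → π∥ = 0+1·λ ≈ 5.1926, π⊥ = 0+1·λ' ≈ -0.1926 ∈ [-0.2, 0.4) ⇒ IN Λ
candidate 5: (m,n)=(3,17) → π∥ = 3+17·λ ≈ 91.2739, π⊥ = 3+17·λ' ≈ -0.2739 ∉ [-0.2, 0.4) ⇒ out
candidate 6: (m,n)=(-3,-12) → π∥ = -3-12·λ ≈ -65.3110, π⊥ = -3-12·λ' ≈ -0.6890 ∉ [-0.2, 0.4) ⇒ out
candidate 7: (m,n)=(-2,10) → π∥ = -2+10·λ ≈ 49.9258, π⊥ = -2+10·λ' ≈ -3.9258 ∉ [-0.2, 0.4) ⇒ out

2, 4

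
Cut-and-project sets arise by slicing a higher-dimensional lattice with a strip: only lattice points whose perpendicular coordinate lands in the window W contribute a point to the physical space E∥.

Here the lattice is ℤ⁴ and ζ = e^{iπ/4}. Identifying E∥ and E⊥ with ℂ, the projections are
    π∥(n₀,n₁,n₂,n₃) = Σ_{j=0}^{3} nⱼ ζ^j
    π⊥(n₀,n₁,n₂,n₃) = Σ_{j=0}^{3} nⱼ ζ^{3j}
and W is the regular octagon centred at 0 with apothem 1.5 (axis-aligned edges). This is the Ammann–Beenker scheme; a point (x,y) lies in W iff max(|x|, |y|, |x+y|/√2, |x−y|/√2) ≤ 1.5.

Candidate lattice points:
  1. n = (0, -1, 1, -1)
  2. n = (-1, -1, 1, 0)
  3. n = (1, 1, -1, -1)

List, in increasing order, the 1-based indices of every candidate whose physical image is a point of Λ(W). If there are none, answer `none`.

With ζ = e^{iπ/4} the internal vectors are ζ^0,ζ^3,ζ^6,ζ^9.
#1 (0, -1, 1, -1): internal (0.00000, -2.41421); octagon support 2.41421 vs apothem 1.5 → ∉ W
#2 (-1, -1, 1, 0): internal (-0.29289, -1.70711); octagon support 1.70711 vs apothem 1.5 → ∉ W
#3 (1, 1, -1, -1): internal (-0.41421, 1.00000); octagon support 1.00000 vs apothem 1.5 → ∈ W

3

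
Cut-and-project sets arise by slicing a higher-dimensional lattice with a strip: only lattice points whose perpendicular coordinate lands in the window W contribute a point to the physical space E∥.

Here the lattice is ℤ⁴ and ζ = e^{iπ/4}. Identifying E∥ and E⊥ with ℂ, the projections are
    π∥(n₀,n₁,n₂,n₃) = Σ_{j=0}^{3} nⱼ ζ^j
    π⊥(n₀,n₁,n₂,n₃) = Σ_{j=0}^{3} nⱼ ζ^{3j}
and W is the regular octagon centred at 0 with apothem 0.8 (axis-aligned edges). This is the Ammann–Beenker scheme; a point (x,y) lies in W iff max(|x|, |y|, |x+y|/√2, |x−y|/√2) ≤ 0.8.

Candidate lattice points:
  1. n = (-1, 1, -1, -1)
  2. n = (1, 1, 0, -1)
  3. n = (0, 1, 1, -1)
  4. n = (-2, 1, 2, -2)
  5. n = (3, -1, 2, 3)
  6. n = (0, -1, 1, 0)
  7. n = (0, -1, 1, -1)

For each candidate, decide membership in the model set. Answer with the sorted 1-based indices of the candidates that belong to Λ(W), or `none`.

2

π⊥(n) = n₀ + n₁ζ³ + n₂ζ⁶ + n₃ζ⁹ where ζ = e^{iπ/4}.
candidate 1: n = (-1, 1, -1, -1) → π⊥ ≈ (-2.414214, +1.000000); max(|x|,|y|,|x±y|/√2) = 2.414214 > 0.8 ⇒ ∉ W
candidate 2: n = (1, 1, 0, -1) → π⊥ ≈ (-0.414214, +0.000000); max(|x|,|y|,|x±y|/√2) = 0.414214 ≤ 0.8 ⇒ ∈ W
candidate 3: n = (0, 1, 1, -1) → π⊥ ≈ (-1.414214, -1.000000); max(|x|,|y|,|x±y|/√2) = 1.707107 > 0.8 ⇒ ∉ W
candidate 4: n = (-2, 1, 2, -2) → π⊥ ≈ (-4.121320, -2.707107); max(|x|,|y|,|x±y|/√2) = 4.828427 > 0.8 ⇒ ∉ W
candidate 5: n = (3, -1, 2, 3) → π⊥ ≈ (+5.828427, -0.585786); max(|x|,|y|,|x±y|/√2) = 5.828427 > 0.8 ⇒ ∉ W
candidate 6: n = (0, -1, 1, 0) → π⊥ ≈ (+0.707107, -1.707107); max(|x|,|y|,|x±y|/√2) = 1.707107 > 0.8 ⇒ ∉ W
candidate 7: n = (0, -1, 1, -1) → π⊥ ≈ (+0.000000, -2.414214); max(|x|,|y|,|x±y|/√2) = 2.414214 > 0.8 ⇒ ∉ W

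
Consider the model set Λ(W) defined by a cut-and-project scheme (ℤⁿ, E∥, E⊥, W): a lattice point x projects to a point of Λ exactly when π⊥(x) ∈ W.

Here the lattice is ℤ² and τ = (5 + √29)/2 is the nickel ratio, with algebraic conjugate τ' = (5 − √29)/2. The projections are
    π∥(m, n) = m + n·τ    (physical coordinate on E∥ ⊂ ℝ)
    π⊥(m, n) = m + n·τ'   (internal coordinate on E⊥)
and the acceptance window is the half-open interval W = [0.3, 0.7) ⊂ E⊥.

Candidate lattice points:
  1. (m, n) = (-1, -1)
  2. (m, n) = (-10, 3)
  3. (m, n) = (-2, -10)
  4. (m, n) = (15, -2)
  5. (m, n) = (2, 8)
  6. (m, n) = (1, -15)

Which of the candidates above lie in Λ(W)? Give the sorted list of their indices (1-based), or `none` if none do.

5

τ' = (5−√29)/2 ≈ -0.1926.
#1 (-1,-1): internal coord -1 + (-1)·τ' = -0.8074; -0.8074 ∉ [0.3, 0.7) → out
#2 (-10,3): internal coord -10 + (3)·τ' = -10.5777; -10.5777 ∉ [0.3, 0.7) → out
#3 (-2,-10): internal coord -2 + (-10)·τ' = -0.0742; -0.0742 ∉ [0.3, 0.7) → out
#4 (15,-2): internal coord 15 + (-2)·τ' = +15.3852; +15.3852 ∉ [0.3, 0.7) → out
#5 (2,8): internal coord 2 + (8)·τ' = +0.4593; +0.4593 ∈ [0.3, 0.7) → IN Λ
#6 (1,-15): internal coord 1 + (-15)·τ' = +3.8887; +3.8887 ∉ [0.3, 0.7) → out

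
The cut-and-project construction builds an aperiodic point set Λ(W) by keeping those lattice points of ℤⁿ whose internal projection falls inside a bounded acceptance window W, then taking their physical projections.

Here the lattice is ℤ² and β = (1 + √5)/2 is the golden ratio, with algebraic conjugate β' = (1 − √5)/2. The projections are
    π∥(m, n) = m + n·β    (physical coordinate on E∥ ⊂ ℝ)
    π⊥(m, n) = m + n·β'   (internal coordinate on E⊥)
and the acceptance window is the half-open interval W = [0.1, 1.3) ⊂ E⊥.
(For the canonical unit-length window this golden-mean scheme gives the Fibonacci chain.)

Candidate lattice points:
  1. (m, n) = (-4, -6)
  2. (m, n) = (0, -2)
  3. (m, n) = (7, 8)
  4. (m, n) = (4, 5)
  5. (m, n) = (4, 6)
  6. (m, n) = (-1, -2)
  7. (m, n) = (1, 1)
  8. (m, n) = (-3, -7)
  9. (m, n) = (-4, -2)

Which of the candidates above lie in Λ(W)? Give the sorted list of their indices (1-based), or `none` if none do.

Numerically β ≈ 1.618034 and β' = −1/β ≈ -0.618034.
#1 (-4,-6): internal coord -4 + (-6)·β' = -0.291796; -0.291796 ∉ [0.1, 1.3) → out
#2 (0,-2): internal coord 0 + (-2)·β' = +1.236068; +1.236068 ∈ [0.1, 1.3) → IN Λ
#3 (7,8): internal coord 7 + (8)·β' = +2.055728; +2.055728 ∉ [0.1, 1.3) → out
#4 (4,5): internal coord 4 + (5)·β' = +0.909830; +0.909830 ∈ [0.1, 1.3) → IN Λ
#5 (4,6): internal coord 4 + (6)·β' = +0.291796; +0.291796 ∈ [0.1, 1.3) → IN Λ
#6 (-1,-2): internal coord -1 + (-2)·β' = +0.236068; +0.236068 ∈ [0.1, 1.3) → IN Λ
#7 (1,1): internal coord 1 + (1)·β' = +0.381966; +0.381966 ∈ [0.1, 1.3) → IN Λ
#8 (-3,-7): internal coord -3 + (-7)·β' = +1.326238; +1.326238 ∉ [0.1, 1.3) → out
#9 (-4,-2): internal coord -4 + (-2)·β' = -2.763932; -2.763932 ∉ [0.1, 1.3) → out

2, 4, 5, 6, 7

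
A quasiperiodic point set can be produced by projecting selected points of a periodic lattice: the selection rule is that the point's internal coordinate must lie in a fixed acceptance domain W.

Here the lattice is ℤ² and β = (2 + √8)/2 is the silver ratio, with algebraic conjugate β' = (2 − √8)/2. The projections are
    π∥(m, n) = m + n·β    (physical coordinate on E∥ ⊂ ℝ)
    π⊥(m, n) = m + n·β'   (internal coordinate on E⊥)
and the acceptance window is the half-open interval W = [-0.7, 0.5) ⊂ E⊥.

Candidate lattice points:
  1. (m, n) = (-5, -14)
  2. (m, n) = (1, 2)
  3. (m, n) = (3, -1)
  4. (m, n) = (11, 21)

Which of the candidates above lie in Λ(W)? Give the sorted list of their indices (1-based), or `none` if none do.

2

Compute β' = (2−√8)/2 = -0.414214, so π⊥(m,n) = m -0.414214·n.
[1] lift (-5,-14): star map gives 0.798990; window check -0.7 ≤ 0.798990 < 0.5 is false → out
[2] lift (1,2): star map gives 0.171573; window check -0.7 ≤ 0.171573 < 0.5 is true → IN Λ
[3] lift (3,-1): star map gives 3.414214; window check -0.7 ≤ 3.414214 < 0.5 is false → out
[4] lift (11,21): star map gives 2.301515; window check -0.7 ≤ 2.301515 < 0.5 is false → out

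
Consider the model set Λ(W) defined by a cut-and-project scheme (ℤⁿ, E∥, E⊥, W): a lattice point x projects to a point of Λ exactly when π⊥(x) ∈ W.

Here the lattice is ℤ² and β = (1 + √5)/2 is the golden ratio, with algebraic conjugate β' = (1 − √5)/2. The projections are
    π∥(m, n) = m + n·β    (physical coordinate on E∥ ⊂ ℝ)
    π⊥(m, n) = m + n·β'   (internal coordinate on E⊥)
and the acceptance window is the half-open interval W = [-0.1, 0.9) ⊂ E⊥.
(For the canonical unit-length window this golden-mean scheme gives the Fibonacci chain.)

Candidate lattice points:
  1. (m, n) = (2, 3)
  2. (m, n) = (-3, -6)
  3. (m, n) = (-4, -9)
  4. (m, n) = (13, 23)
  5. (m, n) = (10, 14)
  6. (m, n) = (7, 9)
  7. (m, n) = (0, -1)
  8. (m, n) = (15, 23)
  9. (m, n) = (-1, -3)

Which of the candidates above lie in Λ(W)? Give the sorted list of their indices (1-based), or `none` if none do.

Numerically β ≈ 1.61803 and β' = −1/β ≈ -0.61803.
candidate 1: (m,n)=(2,3) → π∥ = 2+3·β ≈ 6.85410, π⊥ = 2+3·β' ≈ 0.14590 ∈ [-0.1, 0.9) ⇒ IN Λ
candidate 2: (m,n)=(-3,-6) → π∥ = -3-6·β ≈ -12.70820, π⊥ = -3-6·β' ≈ 0.70820 ∈ [-0.1, 0.9) ⇒ IN Λ
candidate 3: (m,n)=(-4,-9) → π∥ = -4-9·β ≈ -18.56231, π⊥ = -4-9·β' ≈ 1.56231 ∉ [-0.1, 0.9) ⇒ out
candidate 4: (m,n)=(13,23) → π∥ = 13+23·β ≈ 50.21478, π⊥ = 13+23·β' ≈ -1.21478 ∉ [-0.1, 0.9) ⇒ out
candidate 5: (m,n)=(10,14) → π∥ = 10+14·β ≈ 32.65248, π⊥ = 10+14·β' ≈ 1.34752 ∉ [-0.1, 0.9) ⇒ out
candidate 6: (m,n)=(7,9) → π∥ = 7+9·β ≈ 21.56231, π⊥ = 7+9·β' ≈ 1.43769 ∉ [-0.1, 0.9) ⇒ out
candidate 7: (m,n)=(0,-1) → π∥ = 0-1·β ≈ -1.61803, π⊥ = 0-1·β' ≈ 0.61803 ∈ [-0.1, 0.9) ⇒ IN Λ
candidate 8: (m,n)=(15,23) → π∥ = 15+23·β ≈ 52.21478, π⊥ = 15+23·β' ≈ 0.78522 ∈ [-0.1, 0.9) ⇒ IN Λ
candidate 9: (m,n)=(-1,-3) → π∥ = -1-3·β ≈ -5.85410, π⊥ = -1-3·β' ≈ 0.85410 ∈ [-0.1, 0.9) ⇒ IN Λ

1, 2, 7, 8, 9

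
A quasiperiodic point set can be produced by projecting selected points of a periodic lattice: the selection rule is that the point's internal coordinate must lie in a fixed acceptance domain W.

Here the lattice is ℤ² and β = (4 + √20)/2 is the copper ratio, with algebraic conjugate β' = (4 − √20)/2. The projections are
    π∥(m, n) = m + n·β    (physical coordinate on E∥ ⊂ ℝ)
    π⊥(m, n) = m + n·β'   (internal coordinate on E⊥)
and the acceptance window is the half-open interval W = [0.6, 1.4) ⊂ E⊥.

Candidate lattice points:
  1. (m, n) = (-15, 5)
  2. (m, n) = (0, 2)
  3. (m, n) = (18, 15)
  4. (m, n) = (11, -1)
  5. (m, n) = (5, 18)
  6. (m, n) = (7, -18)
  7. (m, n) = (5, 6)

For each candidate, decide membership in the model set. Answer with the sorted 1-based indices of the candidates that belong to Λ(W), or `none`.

β' = (4−√20)/2 ≈ -0.23607.
candidate 1: (m,n)=(-15,5) → π∥ = -15+5·β ≈ 6.18034, π⊥ = -15+5·β' ≈ -16.18034 ∉ [0.6, 1.4) ⇒ out
candidate 2: (m,n)=(0,2) → π∥ = 0+2·β ≈ 8.47214, π⊥ = 0+2·β' ≈ -0.47214 ∉ [0.6, 1.4) ⇒ out
candidate 3: (m,n)=(18,15) → π∥ = 18+15·β ≈ 81.54102, π⊥ = 18+15·β' ≈ 14.45898 ∉ [0.6, 1.4) ⇒ out
candidate 4: (m,n)=(11,-1) → π∥ = 11-1·β ≈ 6.76393, π⊥ = 11-1·β' ≈ 11.23607 ∉ [0.6, 1.4) ⇒ out
candidate 5: (m,n)=(5,18) → π∥ = 5+18·β ≈ 81.24922, π⊥ = 5+18·β' ≈ 0.75078 ∈ [0.6, 1.4) ⇒ IN Λ
candidate 6: (m,n)=(7,-18) → π∥ = 7-18·β ≈ -69.24922, π⊥ = 7-18·β' ≈ 11.24922 ∉ [0.6, 1.4) ⇒ out
candidate 7: (m,n)=(5,6) → π∥ = 5+6·β ≈ 30.41641, π⊥ = 5+6·β' ≈ 3.58359 ∉ [0.6, 1.4) ⇒ out

5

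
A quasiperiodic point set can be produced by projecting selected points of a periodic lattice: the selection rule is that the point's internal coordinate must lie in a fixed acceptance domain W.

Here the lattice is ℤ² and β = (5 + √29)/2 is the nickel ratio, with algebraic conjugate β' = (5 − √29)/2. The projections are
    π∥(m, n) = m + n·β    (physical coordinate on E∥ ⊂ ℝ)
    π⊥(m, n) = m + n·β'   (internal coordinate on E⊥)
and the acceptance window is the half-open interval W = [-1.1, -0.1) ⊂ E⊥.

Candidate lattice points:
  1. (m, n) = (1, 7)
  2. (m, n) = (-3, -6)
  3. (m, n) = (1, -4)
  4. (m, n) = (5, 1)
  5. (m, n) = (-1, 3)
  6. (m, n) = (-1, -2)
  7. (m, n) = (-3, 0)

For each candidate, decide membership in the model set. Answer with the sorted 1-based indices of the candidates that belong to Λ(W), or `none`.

1, 6

Numerically β ≈ 5.19258 and β' = −1/β ≈ -0.19258.
[1] lift (1,7): star map gives -0.34808; window check -1.1 ≤ -0.34808 < -0.1 is true → IN Λ
[2] lift (-3,-6): star map gives -1.84451; window check -1.1 ≤ -1.84451 < -0.1 is false → out
[3] lift (1,-4): star map gives 1.77033; window check -1.1 ≤ 1.77033 < -0.1 is false → out
[4] lift (5,1): star map gives 4.80742; window check -1.1 ≤ 4.80742 < -0.1 is false → out
[5] lift (-1,3): star map gives -1.57775; window check -1.1 ≤ -1.57775 < -0.1 is false → out
[6] lift (-1,-2): star map gives -0.61484; window check -1.1 ≤ -0.61484 < -0.1 is true → IN Λ
[7] lift (-3,0): star map gives -3.00000; window check -1.1 ≤ -3.00000 < -0.1 is false → out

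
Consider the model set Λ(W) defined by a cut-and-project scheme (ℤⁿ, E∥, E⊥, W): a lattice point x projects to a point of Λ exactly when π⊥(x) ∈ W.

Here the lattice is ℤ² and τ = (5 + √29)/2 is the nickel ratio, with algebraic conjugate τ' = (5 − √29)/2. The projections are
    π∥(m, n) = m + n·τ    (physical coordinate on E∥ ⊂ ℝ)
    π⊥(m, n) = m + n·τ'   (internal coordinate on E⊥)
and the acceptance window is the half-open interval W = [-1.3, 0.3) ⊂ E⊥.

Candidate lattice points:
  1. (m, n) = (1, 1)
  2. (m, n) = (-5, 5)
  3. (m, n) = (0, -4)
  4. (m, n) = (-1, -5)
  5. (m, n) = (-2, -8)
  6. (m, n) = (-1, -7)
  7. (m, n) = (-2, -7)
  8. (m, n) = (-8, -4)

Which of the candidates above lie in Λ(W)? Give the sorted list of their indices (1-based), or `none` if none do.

4, 5, 7

τ' = (5−√29)/2 ≈ -0.19258.
[1] lift (1,1): star map gives 0.80742; window check -1.3 ≤ 0.80742 < 0.3 is false → out
[2] lift (-5,5): star map gives -5.96291; window check -1.3 ≤ -5.96291 < 0.3 is false → out
[3] lift (0,-4): star map gives 0.77033; window check -1.3 ≤ 0.77033 < 0.3 is false → out
[4] lift (-1,-5): star map gives -0.03709; window check -1.3 ≤ -0.03709 < 0.3 is true → IN Λ
[5] lift (-2,-8): star map gives -0.45934; window check -1.3 ≤ -0.45934 < 0.3 is true → IN Λ
[6] lift (-1,-7): star map gives 0.34808; window check -1.3 ≤ 0.34808 < 0.3 is false → out
[7] lift (-2,-7): star map gives -0.65192; window check -1.3 ≤ -0.65192 < 0.3 is true → IN Λ
[8] lift (-8,-4): star map gives -7.22967; window check -1.3 ≤ -7.22967 < 0.3 is false → out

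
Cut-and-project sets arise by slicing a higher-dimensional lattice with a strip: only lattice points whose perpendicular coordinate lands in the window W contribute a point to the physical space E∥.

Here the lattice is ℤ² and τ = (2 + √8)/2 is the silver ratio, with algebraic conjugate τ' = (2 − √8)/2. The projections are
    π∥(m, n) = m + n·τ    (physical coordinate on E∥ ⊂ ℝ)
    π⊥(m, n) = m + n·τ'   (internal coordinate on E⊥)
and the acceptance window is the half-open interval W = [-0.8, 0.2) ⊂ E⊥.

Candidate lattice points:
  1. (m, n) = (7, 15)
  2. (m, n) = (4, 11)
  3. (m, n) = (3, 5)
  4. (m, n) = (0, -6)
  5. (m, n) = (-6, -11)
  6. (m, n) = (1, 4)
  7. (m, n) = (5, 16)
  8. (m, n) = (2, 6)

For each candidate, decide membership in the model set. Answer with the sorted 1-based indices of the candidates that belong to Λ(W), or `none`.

τ' = (2−√8)/2 ≈ -0.414214.
[1] lift (7,15): star map gives 0.786797; window check -0.8 ≤ 0.786797 < 0.2 is false → out
[2] lift (4,11): star map gives -0.556349; window check -0.8 ≤ -0.556349 < 0.2 is true → IN Λ
[3] lift (3,5): star map gives 0.928932; window check -0.8 ≤ 0.928932 < 0.2 is false → out
[4] lift (0,-6): star map gives 2.485281; window check -0.8 ≤ 2.485281 < 0.2 is false → out
[5] lift (-6,-11): star map gives -1.443651; window check -0.8 ≤ -1.443651 < 0.2 is false → out
[6] lift (1,4): star map gives -0.656854; window check -0.8 ≤ -0.656854 < 0.2 is true → IN Λ
[7] lift (5,16): star map gives -1.627417; window check -0.8 ≤ -1.627417 < 0.2 is false → out
[8] lift (2,6): star map gives -0.485281; window check -0.8 ≤ -0.485281 < 0.2 is true → IN Λ

2, 6, 8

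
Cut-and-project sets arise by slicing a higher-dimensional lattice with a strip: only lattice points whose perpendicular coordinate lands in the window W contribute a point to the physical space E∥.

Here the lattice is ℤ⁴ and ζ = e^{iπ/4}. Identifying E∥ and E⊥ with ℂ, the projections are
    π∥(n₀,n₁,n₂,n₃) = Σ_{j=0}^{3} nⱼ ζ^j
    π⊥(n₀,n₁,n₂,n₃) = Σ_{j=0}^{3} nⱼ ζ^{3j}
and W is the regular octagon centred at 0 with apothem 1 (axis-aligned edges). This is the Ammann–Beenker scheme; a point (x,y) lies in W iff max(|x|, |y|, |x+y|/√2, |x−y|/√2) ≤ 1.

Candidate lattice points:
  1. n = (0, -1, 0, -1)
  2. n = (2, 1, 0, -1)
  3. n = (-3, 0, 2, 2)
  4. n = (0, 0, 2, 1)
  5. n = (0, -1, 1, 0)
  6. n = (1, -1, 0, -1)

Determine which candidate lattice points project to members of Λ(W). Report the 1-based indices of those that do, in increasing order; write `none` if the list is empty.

2

π⊥(n) = n₀ + n₁ζ³ + n₂ζ⁶ + n₃ζ⁹ where ζ = e^{iπ/4}.
candidate 1: n = (0, -1, 0, -1) → π⊥ ≈ (+0.00000, -1.41421); max(|x|,|y|,|x±y|/√2) = 1.41421 > 1 ⇒ ∉ W
candidate 2: n = (2, 1, 0, -1) → π⊥ ≈ (+0.58579, +0.00000); max(|x|,|y|,|x±y|/√2) = 0.58579 ≤ 1 ⇒ ∈ W
candidate 3: n = (-3, 0, 2, 2) → π⊥ ≈ (-1.58579, -0.58579); max(|x|,|y|,|x±y|/√2) = 1.58579 > 1 ⇒ ∉ W
candidate 4: n = (0, 0, 2, 1) → π⊥ ≈ (+0.70711, -1.29289); max(|x|,|y|,|x±y|/√2) = 1.41421 > 1 ⇒ ∉ W
candidate 5: n = (0, -1, 1, 0) → π⊥ ≈ (+0.70711, -1.70711); max(|x|,|y|,|x±y|/√2) = 1.70711 > 1 ⇒ ∉ W
candidate 6: n = (1, -1, 0, -1) → π⊥ ≈ (+1.00000, -1.41421); max(|x|,|y|,|x±y|/√2) = 1.70711 > 1 ⇒ ∉ W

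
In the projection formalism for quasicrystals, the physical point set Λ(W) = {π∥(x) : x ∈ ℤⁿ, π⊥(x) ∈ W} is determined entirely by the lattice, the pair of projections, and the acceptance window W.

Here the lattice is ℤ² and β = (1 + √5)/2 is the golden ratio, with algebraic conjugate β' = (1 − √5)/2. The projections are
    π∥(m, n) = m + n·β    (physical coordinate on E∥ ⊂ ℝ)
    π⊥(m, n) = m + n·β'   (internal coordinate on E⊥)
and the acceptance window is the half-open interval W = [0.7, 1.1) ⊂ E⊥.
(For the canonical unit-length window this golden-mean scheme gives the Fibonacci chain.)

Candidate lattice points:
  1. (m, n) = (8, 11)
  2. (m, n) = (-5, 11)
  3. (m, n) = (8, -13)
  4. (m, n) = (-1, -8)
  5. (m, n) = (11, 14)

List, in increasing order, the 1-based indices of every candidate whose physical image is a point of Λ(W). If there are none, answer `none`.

Numerically β ≈ 1.618034 and β' = −1/β ≈ -0.618034.
[1] lift (8,11): star map gives 1.201626; window check 0.7 ≤ 1.201626 < 1.1 is false → out
[2] lift (-5,11): star map gives -11.798374; window check 0.7 ≤ -11.798374 < 1.1 is false → out
[3] lift (8,-13): star map gives 16.034442; window check 0.7 ≤ 16.034442 < 1.1 is false → out
[4] lift (-1,-8): star map gives 3.944272; window check 0.7 ≤ 3.944272 < 1.1 is false → out
[5] lift (11,14): star map gives 2.347524; window check 0.7 ≤ 2.347524 < 1.1 is false → out

none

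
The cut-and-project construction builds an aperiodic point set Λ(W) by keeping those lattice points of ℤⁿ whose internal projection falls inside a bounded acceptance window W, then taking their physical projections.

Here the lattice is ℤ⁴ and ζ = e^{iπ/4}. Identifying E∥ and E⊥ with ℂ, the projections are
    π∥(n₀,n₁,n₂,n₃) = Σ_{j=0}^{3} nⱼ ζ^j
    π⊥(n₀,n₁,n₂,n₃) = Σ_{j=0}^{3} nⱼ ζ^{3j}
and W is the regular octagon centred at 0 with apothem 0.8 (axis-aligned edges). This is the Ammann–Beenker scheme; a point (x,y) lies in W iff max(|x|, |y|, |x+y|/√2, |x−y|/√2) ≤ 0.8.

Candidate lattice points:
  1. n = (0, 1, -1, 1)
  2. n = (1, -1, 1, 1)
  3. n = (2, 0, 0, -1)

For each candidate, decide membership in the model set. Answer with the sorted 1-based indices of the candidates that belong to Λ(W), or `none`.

π⊥(n) = n₀ + n₁ζ³ + n₂ζ⁶ + n₃ζ⁹ where ζ = e^{iπ/4}.
candidate 1: n = (0, 1, -1, 1) → π⊥ ≈ (+0.0000, +2.4142); max(|x|,|y|,|x±y|/√2) = 2.4142 > 0.8 ⇒ ∉ W
candidate 2: n = (1, -1, 1, 1) → π⊥ ≈ (+2.4142, -1.0000); max(|x|,|y|,|x±y|/√2) = 2.4142 > 0.8 ⇒ ∉ W
candidate 3: n = (2, 0, 0, -1) → π⊥ ≈ (+1.2929, -0.7071); max(|x|,|y|,|x±y|/√2) = 1.4142 > 0.8 ⇒ ∉ W

none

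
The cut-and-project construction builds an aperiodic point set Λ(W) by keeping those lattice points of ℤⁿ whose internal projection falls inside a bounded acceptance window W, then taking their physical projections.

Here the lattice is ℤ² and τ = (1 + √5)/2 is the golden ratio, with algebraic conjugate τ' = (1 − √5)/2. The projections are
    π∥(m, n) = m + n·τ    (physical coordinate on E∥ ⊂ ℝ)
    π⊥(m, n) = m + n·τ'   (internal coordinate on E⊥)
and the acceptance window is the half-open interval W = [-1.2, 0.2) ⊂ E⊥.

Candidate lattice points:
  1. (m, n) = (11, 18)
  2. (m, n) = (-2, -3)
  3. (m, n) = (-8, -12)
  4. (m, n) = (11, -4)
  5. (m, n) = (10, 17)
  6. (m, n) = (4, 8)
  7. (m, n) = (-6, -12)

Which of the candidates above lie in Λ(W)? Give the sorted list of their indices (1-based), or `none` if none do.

1, 2, 3, 5, 6

Numerically τ ≈ 1.61803 and τ' = −1/τ ≈ -0.61803.
[1] lift (11,18): star map gives -0.12461; window check -1.2 ≤ -0.12461 < 0.2 is true → IN Λ
[2] lift (-2,-3): star map gives -0.14590; window check -1.2 ≤ -0.14590 < 0.2 is true → IN Λ
[3] lift (-8,-12): star map gives -0.58359; window check -1.2 ≤ -0.58359 < 0.2 is true → IN Λ
[4] lift (11,-4): star map gives 13.47214; window check -1.2 ≤ 13.47214 < 0.2 is false → out
[5] lift (10,17): star map gives -0.50658; window check -1.2 ≤ -0.50658 < 0.2 is true → IN Λ
[6] lift (4,8): star map gives -0.94427; window check -1.2 ≤ -0.94427 < 0.2 is true → IN Λ
[7] lift (-6,-12): star map gives 1.41641; window check -1.2 ≤ 1.41641 < 0.2 is false → out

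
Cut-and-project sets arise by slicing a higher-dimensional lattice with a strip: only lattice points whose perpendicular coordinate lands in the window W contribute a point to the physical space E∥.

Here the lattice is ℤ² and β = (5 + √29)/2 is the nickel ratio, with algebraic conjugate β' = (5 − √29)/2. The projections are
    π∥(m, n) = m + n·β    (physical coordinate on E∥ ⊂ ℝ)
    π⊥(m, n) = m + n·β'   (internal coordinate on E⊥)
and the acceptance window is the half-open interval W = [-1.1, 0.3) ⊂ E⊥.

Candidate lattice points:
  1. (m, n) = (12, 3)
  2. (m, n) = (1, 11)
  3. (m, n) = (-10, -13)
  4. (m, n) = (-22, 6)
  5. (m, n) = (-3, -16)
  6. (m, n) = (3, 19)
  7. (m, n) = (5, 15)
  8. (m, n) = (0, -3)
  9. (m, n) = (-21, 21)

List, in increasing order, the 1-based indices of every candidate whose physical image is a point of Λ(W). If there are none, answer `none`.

β' = (5−√29)/2 ≈ -0.1926.
#1 (12,3): internal coord 12 + (3)·β' = +11.4223; +11.4223 ∉ [-1.1, 0.3) → out
#2 (1,11): internal coord 1 + (11)·β' = -1.1184; -1.1184 ∉ [-1.1, 0.3) → out
#3 (-10,-13): internal coord -10 + (-13)·β' = -7.4964; -7.4964 ∉ [-1.1, 0.3) → out
#4 (-22,6): internal coord -22 + (6)·β' = -23.1555; -23.1555 ∉ [-1.1, 0.3) → out
#5 (-3,-16): internal coord -3 + (-16)·β' = +0.0813; +0.0813 ∈ [-1.1, 0.3) → IN Λ
#6 (3,19): internal coord 3 + (19)·β' = -0.6591; -0.6591 ∈ [-1.1, 0.3) → IN Λ
#7 (5,15): internal coord 5 + (15)·β' = +2.1113; +2.1113 ∉ [-1.1, 0.3) → out
#8 (0,-3): internal coord 0 + (-3)·β' = +0.5777; +0.5777 ∉ [-1.1, 0.3) → out
#9 (-21,21): internal coord -21 + (21)·β' = -25.0442; -25.0442 ∉ [-1.1, 0.3) → out

5, 6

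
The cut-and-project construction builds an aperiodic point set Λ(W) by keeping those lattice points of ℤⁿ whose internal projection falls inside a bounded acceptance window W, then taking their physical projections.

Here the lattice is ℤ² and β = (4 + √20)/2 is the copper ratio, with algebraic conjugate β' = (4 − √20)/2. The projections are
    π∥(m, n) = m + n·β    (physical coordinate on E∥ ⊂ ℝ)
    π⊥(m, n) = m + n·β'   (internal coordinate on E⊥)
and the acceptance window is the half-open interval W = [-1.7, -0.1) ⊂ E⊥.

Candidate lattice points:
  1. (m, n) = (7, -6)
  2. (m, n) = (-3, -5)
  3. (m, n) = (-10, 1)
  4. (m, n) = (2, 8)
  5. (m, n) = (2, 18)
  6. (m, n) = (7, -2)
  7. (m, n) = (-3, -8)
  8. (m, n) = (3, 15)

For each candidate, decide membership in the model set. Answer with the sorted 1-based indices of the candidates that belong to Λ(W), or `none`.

7, 8

Compute β' = (4−√20)/2 = -0.2361, so π⊥(m,n) = m -0.2361·n.
candidate 1: (m,n)=(7,-6) → π∥ = 7-6·β ≈ -18.4164, π⊥ = 7-6·β' ≈ 8.4164 ∉ [-1.7, -0.1) ⇒ out
candidate 2: (m,n)=(-3,-5) → π∥ = -3-5·β ≈ -24.1803, π⊥ = -3-5·β' ≈ -1.8197 ∉ [-1.7, -0.1) ⇒ out
candidate 3: (m,n)=(-10,1) → π∥ = -10+1·β ≈ -5.7639, π⊥ = -10+1·β' ≈ -10.2361 ∉ [-1.7, -0.1) ⇒ out
candidate 4: (m,n)=(2,8) → π∥ = 2+8·β ≈ 35.8885, π⊥ = 2+8·β' ≈ 0.1115 ∉ [-1.7, -0.1) ⇒ out
candidate 5: (m,n)=(2,18) → π∥ = 2+18·β ≈ 78.2492, π⊥ = 2+18·β' ≈ -2.2492 ∉ [-1.7, -0.1) ⇒ out
candidate 6: (m,n)=(7,-2) → π∥ = 7-2·β ≈ -1.4721, π⊥ = 7-2·β' ≈ 7.4721 ∉ [-1.7, -0.1) ⇒ out
candidate 7: (m,n)=(-3,-8) → π∥ = -3-8·β ≈ -36.8885, π⊥ = -3-8·β' ≈ -1.1115 ∈ [-1.7, -0.1) ⇒ IN Λ
candidate 8: (m,n)=(3,15) → π∥ = 3+15·β ≈ 66.5410, π⊥ = 3+15·β' ≈ -0.5410 ∈ [-1.7, -0.1) ⇒ IN Λ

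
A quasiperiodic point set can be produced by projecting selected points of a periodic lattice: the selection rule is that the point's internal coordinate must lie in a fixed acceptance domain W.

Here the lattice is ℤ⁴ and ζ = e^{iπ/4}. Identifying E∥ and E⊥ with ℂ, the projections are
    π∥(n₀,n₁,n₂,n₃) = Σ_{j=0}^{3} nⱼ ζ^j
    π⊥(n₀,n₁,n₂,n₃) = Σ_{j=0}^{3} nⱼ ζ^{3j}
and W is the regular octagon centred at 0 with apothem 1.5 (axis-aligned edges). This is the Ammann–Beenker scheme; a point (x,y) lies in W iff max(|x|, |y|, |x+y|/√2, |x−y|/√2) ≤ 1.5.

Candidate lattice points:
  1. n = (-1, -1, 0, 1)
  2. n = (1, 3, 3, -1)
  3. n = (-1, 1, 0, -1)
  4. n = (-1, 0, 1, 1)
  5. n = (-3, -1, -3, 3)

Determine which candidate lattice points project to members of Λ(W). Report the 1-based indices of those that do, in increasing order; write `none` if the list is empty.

π⊥(n) = n₀ + n₁ζ³ + n₂ζ⁶ + n₃ζ⁹ where ζ = e^{iπ/4}.
#1 (-1, -1, 0, 1): internal (0.4142, 0.0000); octagon support 0.4142 vs apothem 1.5 → ∈ W
#2 (1, 3, 3, -1): internal (-1.8284, -1.5858); octagon support 2.4142 vs apothem 1.5 → ∉ W
#3 (-1, 1, 0, -1): internal (-2.4142, 0.0000); octagon support 2.4142 vs apothem 1.5 → ∉ W
#4 (-1, 0, 1, 1): internal (-0.2929, -0.2929); octagon support 0.4142 vs apothem 1.5 → ∈ W
#5 (-3, -1, -3, 3): internal (-0.1716, 4.4142); octagon support 4.4142 vs apothem 1.5 → ∉ W

1, 4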